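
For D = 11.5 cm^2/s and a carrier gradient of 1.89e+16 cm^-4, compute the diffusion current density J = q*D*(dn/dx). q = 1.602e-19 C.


Step 1: J = q * D * (dn/dx)
Step 2: J = 1.602e-19 * 11.5 * 1.89e+16
Step 3: J = 3.48e-02 A/cm^2

3.48e-02


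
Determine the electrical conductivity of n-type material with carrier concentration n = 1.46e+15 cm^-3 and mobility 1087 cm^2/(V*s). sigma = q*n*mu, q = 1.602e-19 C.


Step 1: sigma = q * n * mu
Step 2: sigma = 1.602e-19 * 1.46e+15 * 1087
Step 3: sigma = 2.542e-01 S/cm

2.542e-01


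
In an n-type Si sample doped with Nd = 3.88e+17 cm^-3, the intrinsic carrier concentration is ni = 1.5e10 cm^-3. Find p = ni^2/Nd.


Step 1: Since Nd >> ni, n ≈ Nd = 3.88e+17 cm^-3
Step 2: p = ni^2 / n = (1.5e10)^2 / 3.88e+17
Step 3: p = 2.25e20 / 3.88e+17 = 5.80e+02 cm^-3

5.80e+02


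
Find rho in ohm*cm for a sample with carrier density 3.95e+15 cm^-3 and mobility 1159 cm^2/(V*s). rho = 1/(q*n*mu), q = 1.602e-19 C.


Step 1: sigma = q * n * mu = 1.602e-19 * 3.95e+15 * 1159 = 7.33404e-01 S/cm
Step 2: rho = 1 / sigma = 1 / 7.33404e-01 = 1.364 ohm*cm

1.364


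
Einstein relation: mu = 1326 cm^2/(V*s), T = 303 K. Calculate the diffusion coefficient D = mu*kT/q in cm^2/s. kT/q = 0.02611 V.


Step 1: D = mu * (kT/q)
Step 2: D = 1326 * 0.02611
Step 3: D = 34.62 cm^2/s

34.62


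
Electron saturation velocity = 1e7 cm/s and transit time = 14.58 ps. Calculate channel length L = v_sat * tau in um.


Step 1: tau in seconds = 14.58 ps * 1e-12 = 1.4580e-11 s
Step 2: L = v_sat * tau = 1e7 * 1.4580e-11 = 1.4580e-04 cm
Step 3: L in um = 1.4580e-04 * 1e4 = 1.458 um

1.458


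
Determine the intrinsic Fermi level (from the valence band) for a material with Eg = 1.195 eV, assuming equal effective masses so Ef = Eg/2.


Step 1: For an intrinsic semiconductor, the Fermi level sits at midgap.
Step 2: Ef = Eg / 2 = 1.195 / 2 = 0.5975 eV

0.5975


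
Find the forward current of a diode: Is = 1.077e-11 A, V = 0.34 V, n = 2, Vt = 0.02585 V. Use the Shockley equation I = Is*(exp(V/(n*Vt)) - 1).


Step 1: V/(n*Vt) = 0.34/(2*0.02585) = 6.5764
Step 2: exp(6.5764) = 7.1795e+02
Step 3: I = 1.077e-11 * (7.1795e+02 - 1) = 7.72e-09 A

7.72e-09


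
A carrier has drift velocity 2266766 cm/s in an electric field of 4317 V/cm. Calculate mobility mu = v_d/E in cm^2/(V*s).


Step 1: mu = v_d / E
Step 2: mu = 2266766 / 4317
Step 3: mu = 525.08 cm^2/(V*s)

525.08


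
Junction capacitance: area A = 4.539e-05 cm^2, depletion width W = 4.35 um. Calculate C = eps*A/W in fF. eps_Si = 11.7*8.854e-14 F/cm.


Step 1: eps_Si = 11.7 * 8.854e-14 = 1.035918e-12 F/cm
Step 2: W in cm = 4.35 * 1e-4 = 4.35e-04 cm
Step 3: C = 1.035918e-12 * 4.539e-05 / 4.35e-04 = 1.080927e-13 F
Step 4: C = 108.09 fF

108.09


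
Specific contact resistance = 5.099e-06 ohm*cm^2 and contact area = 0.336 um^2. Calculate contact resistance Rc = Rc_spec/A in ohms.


Step 1: Convert area to cm^2: 0.336 um^2 = 3.3600e-09 cm^2
Step 2: Rc = Rc_spec / A = 5.099e-06 / 3.3600e-09
Step 3: Rc = 1.52e+03 ohms

1.52e+03


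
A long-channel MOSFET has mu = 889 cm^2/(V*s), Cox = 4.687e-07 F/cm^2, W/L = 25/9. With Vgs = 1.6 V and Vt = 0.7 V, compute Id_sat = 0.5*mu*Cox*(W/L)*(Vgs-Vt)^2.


Step 1: Overdrive voltage Vov = Vgs - Vt = 1.6 - 0.7 = 0.9 V
Step 2: W/L = 25/9 = 2.77778
Step 3: Id = 0.5 * 889 * 4.687e-07 * 2.77778 * 0.9^2
Step 4: Id = 4.69e-04 A

4.69e-04


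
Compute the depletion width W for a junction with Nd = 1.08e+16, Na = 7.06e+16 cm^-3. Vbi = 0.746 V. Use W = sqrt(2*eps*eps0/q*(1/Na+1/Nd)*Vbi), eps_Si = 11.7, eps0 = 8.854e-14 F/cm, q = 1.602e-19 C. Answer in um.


Step 1: 1/Na + 1/Nd = 1/7.06e+16 + 1/1.08e+16 = 1.06757e-16
Step 2: 2*eps*eps0/q = 2*11.7*8.854e-14/1.602e-19 = 1.293281e+07
Step 3: W^2 = 1.293281e+07 * 1.06757e-16 * 0.746 = 1.02998e-09
Step 4: W = sqrt(1.02998e-09) = 3.209e-05 cm = 0.3209 um

0.3209


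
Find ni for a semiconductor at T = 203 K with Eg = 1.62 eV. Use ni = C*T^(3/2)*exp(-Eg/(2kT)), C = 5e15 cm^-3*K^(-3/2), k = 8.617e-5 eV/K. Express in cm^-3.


Step 1: Compute kT = 8.617e-5 * 203 = 0.01749251 eV
Step 2: Exponent = -Eg/(2kT) = -1.62/(2*0.01749251) = -46.30553
Step 3: T^(3/2) = 203^1.5 = 2892.30
Step 4: ni = 5e15 * 2892.30 * exp(-46.30553) = 1.12e-01 cm^-3

1.12e-01


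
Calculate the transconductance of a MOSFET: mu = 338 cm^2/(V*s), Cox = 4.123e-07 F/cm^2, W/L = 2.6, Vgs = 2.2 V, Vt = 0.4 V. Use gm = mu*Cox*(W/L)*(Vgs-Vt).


Step 1: Vov = Vgs - Vt = 2.2 - 0.4 = 1.8 V
Step 2: gm = mu * Cox * (W/L) * Vov
Step 3: gm = 338 * 4.123e-07 * 2.6 * 1.8 = 6.52e-04 S

6.52e-04


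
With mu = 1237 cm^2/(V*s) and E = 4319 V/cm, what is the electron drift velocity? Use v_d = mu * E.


Step 1: v_d = mu * E
Step 2: v_d = 1237 * 4319 = 5342603
Step 3: v_d = 5.34e+06 cm/s

5.34e+06


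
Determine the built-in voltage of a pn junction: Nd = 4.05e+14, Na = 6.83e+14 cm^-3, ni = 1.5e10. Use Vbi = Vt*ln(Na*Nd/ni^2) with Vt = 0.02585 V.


Step 1: Compute Na*Nd/ni^2 = 6.83e+14 * 4.05e+14 / (1.5e10)^2 = 1.2294e+09
Step 2: ln(1.2294e+09) = 20.9298
Step 3: Vbi = 0.02585 * 20.9298 = 0.541 V

0.541


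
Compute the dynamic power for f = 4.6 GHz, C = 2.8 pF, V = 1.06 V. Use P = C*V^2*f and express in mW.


Step 1: V^2 = 1.06^2 = 1.1236 V^2
Step 2: P = C*V^2*f = 2.8e-12 F * 1.1236 * 4.6e9 Hz
Step 3: P = 1.4471968e-02 W
Step 4: P = 14.472 mW

14.472


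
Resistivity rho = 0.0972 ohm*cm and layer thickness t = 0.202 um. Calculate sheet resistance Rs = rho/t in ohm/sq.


Step 1: Convert thickness to cm: t = 0.202 um = 2.0200e-05 cm
Step 2: Rs = rho / t = 0.0972 / 2.0200e-05
Step 3: Rs = 4811.9 ohm/sq

4811.9


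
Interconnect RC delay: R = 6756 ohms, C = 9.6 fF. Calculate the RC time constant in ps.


Step 1: tau = R * C
Step 2: tau = 6756 * 9.6 fF = 6756 * 9.6e-15 F
Step 3: tau = 6.48576e-11 s = 64.8576 ps

64.8576


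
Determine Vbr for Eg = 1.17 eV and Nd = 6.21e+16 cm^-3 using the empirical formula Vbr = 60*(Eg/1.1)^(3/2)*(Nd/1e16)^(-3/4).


Step 1: Eg/1.1 = 1.17/1.1 = 1.063636
Step 2: (Eg/1.1)^1.5 = 1.063636^1.5 = 1.096957
Step 3: (Nd/1e16)^(-0.75) = (6.21)^(-0.75) = 0.254203
Step 4: Vbr = 60 * 1.096957 * 0.254203 = 16.7 V

16.7


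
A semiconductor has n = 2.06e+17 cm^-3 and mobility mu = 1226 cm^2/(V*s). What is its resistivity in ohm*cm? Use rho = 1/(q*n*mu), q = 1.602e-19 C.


Step 1: sigma = q * n * mu = 1.602e-19 * 2.06e+17 * 1226 = 4.04595e+01 S/cm
Step 2: rho = 1 / sigma = 1 / 4.04595e+01 = 0.02472 ohm*cm

0.02472


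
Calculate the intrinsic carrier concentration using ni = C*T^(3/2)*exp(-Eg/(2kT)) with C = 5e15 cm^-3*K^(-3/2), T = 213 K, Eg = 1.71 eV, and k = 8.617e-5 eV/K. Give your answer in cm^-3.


Step 1: Compute kT = 8.617e-5 * 213 = 0.01835421 eV
Step 2: Exponent = -Eg/(2kT) = -1.71/(2*0.01835421) = -46.58332
Step 3: T^(3/2) = 213^1.5 = 3108.63
Step 4: ni = 5e15 * 3108.63 * exp(-46.58332) = 9.13e-02 cm^-3

9.13e-02


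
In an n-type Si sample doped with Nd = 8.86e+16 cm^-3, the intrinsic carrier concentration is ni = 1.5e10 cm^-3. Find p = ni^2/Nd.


Step 1: Since Nd >> ni, n ≈ Nd = 8.86e+16 cm^-3
Step 2: p = ni^2 / n = (1.5e10)^2 / 8.86e+16
Step 3: p = 2.25e20 / 8.86e+16 = 2.54e+03 cm^-3

2.54e+03


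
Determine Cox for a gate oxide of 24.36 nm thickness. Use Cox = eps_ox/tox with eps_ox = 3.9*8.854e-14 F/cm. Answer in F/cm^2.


Step 1: eps_ox = 3.9 * 8.854e-14 = 3.45306e-13 F/cm
Step 2: tox in cm = 24.36 nm * 1e-7 = 2.4360e-06 cm
Step 3: Cox = 3.45306e-13 / 2.4360e-06 = 1.42e-07 F/cm^2

1.42e-07


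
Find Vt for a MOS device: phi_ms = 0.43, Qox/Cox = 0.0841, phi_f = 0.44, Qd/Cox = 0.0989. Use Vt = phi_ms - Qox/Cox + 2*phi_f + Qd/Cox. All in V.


Step 1: Vt = phi_ms - Qox/Cox + 2*phi_f + Qd/Cox
Step 2: Vt = 0.43 - 0.0841 + 2*0.44 + 0.0989
Step 3: Vt = 0.43 - 0.0841 + 0.88 + 0.0989
Step 4: Vt = 1.3248 V

1.3248


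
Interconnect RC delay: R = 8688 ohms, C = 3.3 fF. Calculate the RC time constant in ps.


Step 1: tau = R * C
Step 2: tau = 8688 * 3.3 fF = 8688 * 3.3e-15 F
Step 3: tau = 2.86704e-11 s = 28.6704 ps

28.6704


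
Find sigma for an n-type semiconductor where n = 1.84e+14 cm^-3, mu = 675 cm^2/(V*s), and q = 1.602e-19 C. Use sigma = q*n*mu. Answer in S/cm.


Step 1: sigma = q * n * mu
Step 2: sigma = 1.602e-19 * 1.84e+14 * 675
Step 3: sigma = 1.990e-02 S/cm

1.990e-02


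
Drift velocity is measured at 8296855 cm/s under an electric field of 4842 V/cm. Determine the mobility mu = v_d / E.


Step 1: mu = v_d / E
Step 2: mu = 8296855 / 4842
Step 3: mu = 1713.52 cm^2/(V*s)

1713.52


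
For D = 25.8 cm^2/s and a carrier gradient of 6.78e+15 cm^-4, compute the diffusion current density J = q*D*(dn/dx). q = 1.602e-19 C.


Step 1: J = q * D * (dn/dx)
Step 2: J = 1.602e-19 * 25.8 * 6.78e+15
Step 3: J = 2.80e-02 A/cm^2

2.80e-02


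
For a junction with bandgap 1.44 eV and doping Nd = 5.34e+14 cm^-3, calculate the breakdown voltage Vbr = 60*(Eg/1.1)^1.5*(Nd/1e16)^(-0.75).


Step 1: Eg/1.1 = 1.44/1.1 = 1.309091
Step 2: (Eg/1.1)^1.5 = 1.309091^1.5 = 1.497803
Step 3: (Nd/1e16)^(-0.75) = (0.0534)^(-0.75) = 9.002105
Step 4: Vbr = 60 * 1.497803 * 9.002105 = 809.0 V

809.0


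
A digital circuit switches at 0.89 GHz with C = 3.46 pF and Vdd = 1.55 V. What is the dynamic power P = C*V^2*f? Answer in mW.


Step 1: V^2 = 1.55^2 = 2.4025 V^2
Step 2: P = C*V^2*f = 3.46e-12 F * 2.4025 * 0.89e9 Hz
Step 3: P = 7.3982585e-03 W
Step 4: P = 7.398 mW

7.398


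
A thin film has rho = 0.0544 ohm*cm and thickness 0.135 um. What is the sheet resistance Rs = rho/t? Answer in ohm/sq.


Step 1: Convert thickness to cm: t = 0.135 um = 1.3500e-05 cm
Step 2: Rs = rho / t = 0.0544 / 1.3500e-05
Step 3: Rs = 4029.6 ohm/sq

4029.6


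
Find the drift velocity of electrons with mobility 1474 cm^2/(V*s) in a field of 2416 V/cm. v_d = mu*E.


Step 1: v_d = mu * E
Step 2: v_d = 1474 * 2416 = 3561184
Step 3: v_d = 3.56e+06 cm/s

3.56e+06


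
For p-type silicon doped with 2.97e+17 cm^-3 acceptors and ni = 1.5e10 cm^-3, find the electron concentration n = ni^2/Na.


Step 1: Majority hole concentration p ≈ Na = 2.97e+17 cm^-3
Step 2: n = ni^2 / Na = (1.5e10)^2 / 2.97e+17
Step 3: n = 7.58e+02 cm^-3

7.58e+02


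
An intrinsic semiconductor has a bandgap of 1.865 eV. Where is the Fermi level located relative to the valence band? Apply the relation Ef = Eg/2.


Step 1: For an intrinsic semiconductor, the Fermi level sits at midgap.
Step 2: Ef = Eg / 2 = 1.865 / 2 = 0.9325 eV

0.9325


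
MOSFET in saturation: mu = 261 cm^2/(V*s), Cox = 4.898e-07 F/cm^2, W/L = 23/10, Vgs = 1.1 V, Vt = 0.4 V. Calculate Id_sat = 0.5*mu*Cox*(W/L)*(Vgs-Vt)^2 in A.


Step 1: Overdrive voltage Vov = Vgs - Vt = 1.1 - 0.4 = 0.7 V
Step 2: W/L = 23/10 = 2.3
Step 3: Id = 0.5 * 261 * 4.898e-07 * 2.3 * 0.7^2
Step 4: Id = 7.20e-05 A

7.20e-05


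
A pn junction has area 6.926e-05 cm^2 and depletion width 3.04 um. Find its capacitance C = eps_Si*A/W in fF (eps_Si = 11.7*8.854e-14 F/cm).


Step 1: eps_Si = 11.7 * 8.854e-14 = 1.035918e-12 F/cm
Step 2: W in cm = 3.04 * 1e-4 = 3.04e-04 cm
Step 3: C = 1.035918e-12 * 6.926e-05 / 3.04e-04 = 2.360121e-13 F
Step 4: C = 236.01 fF

236.01


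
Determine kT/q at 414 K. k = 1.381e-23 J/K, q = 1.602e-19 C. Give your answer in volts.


Step 1: kT = 1.381e-23 * 414 = 5.71734e-21 J
Step 2: Vt = kT/q = 5.71734e-21 / 1.602e-19
Step 3: Vt = 0.03569 V

0.03569


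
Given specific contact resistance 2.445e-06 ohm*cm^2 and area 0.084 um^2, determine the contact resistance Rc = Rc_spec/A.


Step 1: Convert area to cm^2: 0.084 um^2 = 8.4000e-10 cm^2
Step 2: Rc = Rc_spec / A = 2.445e-06 / 8.4000e-10
Step 3: Rc = 2.91e+03 ohms

2.91e+03


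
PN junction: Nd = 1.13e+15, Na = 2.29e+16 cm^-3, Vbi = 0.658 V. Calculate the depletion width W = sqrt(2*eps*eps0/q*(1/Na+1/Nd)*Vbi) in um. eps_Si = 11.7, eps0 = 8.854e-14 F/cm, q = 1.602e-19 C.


Step 1: 1/Na + 1/Nd = 1/2.29e+16 + 1/1.13e+15 = 9.28624e-16
Step 2: 2*eps*eps0/q = 2*11.7*8.854e-14/1.602e-19 = 1.293281e+07
Step 3: W^2 = 1.293281e+07 * 9.28624e-16 * 0.658 = 7.90239e-09
Step 4: W = sqrt(7.90239e-09) = 8.890e-05 cm = 0.889 um

0.889


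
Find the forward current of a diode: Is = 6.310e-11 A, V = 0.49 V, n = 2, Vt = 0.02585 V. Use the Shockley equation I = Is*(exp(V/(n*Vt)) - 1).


Step 1: V/(n*Vt) = 0.49/(2*0.02585) = 9.4778
Step 2: exp(9.4778) = 1.3066e+04
Step 3: I = 6.310e-11 * (1.3066e+04 - 1) = 8.24e-07 A

8.24e-07


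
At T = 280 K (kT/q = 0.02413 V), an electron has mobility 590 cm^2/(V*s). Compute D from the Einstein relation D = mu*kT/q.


Step 1: D = mu * (kT/q)
Step 2: D = 590 * 0.02413
Step 3: D = 14.24 cm^2/s

14.24


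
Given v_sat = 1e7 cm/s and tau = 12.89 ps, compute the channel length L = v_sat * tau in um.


Step 1: tau in seconds = 12.89 ps * 1e-12 = 1.2890e-11 s
Step 2: L = v_sat * tau = 1e7 * 1.2890e-11 = 1.2890e-04 cm
Step 3: L in um = 1.2890e-04 * 1e4 = 1.289 um

1.289


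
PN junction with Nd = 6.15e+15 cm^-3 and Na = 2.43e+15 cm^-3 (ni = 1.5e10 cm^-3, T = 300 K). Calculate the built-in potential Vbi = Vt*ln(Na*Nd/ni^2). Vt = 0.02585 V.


Step 1: Compute Na*Nd/ni^2 = 2.43e+15 * 6.15e+15 / (1.5e10)^2 = 6.6420e+10
Step 2: ln(6.6420e+10) = 24.9193
Step 3: Vbi = 0.02585 * 24.9193 = 0.644 V

0.644


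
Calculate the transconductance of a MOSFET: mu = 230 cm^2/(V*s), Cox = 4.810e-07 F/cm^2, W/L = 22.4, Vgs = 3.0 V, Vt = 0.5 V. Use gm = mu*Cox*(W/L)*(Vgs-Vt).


Step 1: Vov = Vgs - Vt = 3.0 - 0.5 = 2.5 V
Step 2: gm = mu * Cox * (W/L) * Vov
Step 3: gm = 230 * 4.810e-07 * 22.4 * 2.5 = 6.20e-03 S

6.20e-03


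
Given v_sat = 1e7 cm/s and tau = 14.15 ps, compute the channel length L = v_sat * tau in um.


Step 1: tau in seconds = 14.15 ps * 1e-12 = 1.4150e-11 s
Step 2: L = v_sat * tau = 1e7 * 1.4150e-11 = 1.4150e-04 cm
Step 3: L in um = 1.4150e-04 * 1e4 = 1.415 um

1.415


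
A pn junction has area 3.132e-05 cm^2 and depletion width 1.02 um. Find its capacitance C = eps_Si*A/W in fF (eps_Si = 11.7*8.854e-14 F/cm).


Step 1: eps_Si = 11.7 * 8.854e-14 = 1.035918e-12 F/cm
Step 2: W in cm = 1.02 * 1e-4 = 1.02e-04 cm
Step 3: C = 1.035918e-12 * 3.132e-05 / 1.02e-04 = 3.180878e-13 F
Step 4: C = 318.09 fF

318.09


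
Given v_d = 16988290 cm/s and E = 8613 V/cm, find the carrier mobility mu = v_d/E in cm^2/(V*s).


Step 1: mu = v_d / E
Step 2: mu = 16988290 / 8613
Step 3: mu = 1972.4 cm^2/(V*s)

1972.4


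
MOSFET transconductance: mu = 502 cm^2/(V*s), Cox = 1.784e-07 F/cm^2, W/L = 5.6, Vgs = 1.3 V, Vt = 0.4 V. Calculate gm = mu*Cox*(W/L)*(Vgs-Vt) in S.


Step 1: Vov = Vgs - Vt = 1.3 - 0.4 = 0.9 V
Step 2: gm = mu * Cox * (W/L) * Vov
Step 3: gm = 502 * 1.784e-07 * 5.6 * 0.9 = 4.51e-04 S

4.51e-04


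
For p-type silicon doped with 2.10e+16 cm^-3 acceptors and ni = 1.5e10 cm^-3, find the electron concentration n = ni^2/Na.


Step 1: Majority hole concentration p ≈ Na = 2.10e+16 cm^-3
Step 2: n = ni^2 / Na = (1.5e10)^2 / 2.10e+16
Step 3: n = 1.07e+04 cm^-3

1.07e+04


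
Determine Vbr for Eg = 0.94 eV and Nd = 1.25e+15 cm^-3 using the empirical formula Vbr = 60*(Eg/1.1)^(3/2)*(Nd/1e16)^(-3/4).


Step 1: Eg/1.1 = 0.94/1.1 = 0.854545
Step 2: (Eg/1.1)^1.5 = 0.854545^1.5 = 0.789955
Step 3: (Nd/1e16)^(-0.75) = (0.125)^(-0.75) = 4.756828
Step 4: Vbr = 60 * 0.789955 * 4.756828 = 225.5 V

225.5


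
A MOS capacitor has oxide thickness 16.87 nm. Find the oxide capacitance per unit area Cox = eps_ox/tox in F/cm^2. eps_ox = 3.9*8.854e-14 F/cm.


Step 1: eps_ox = 3.9 * 8.854e-14 = 3.45306e-13 F/cm
Step 2: tox in cm = 16.87 nm * 1e-7 = 1.6870e-06 cm
Step 3: Cox = 3.45306e-13 / 1.6870e-06 = 2.05e-07 F/cm^2

2.05e-07


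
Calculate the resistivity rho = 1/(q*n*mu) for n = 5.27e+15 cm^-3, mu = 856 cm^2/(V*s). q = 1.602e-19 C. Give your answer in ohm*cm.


Step 1: sigma = q * n * mu = 1.602e-19 * 5.27e+15 * 856 = 7.22681e-01 S/cm
Step 2: rho = 1 / sigma = 1 / 7.22681e-01 = 1.384 ohm*cm

1.384


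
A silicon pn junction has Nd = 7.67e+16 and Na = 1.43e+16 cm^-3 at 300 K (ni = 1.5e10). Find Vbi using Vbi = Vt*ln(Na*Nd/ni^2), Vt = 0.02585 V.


Step 1: Compute Na*Nd/ni^2 = 1.43e+16 * 7.67e+16 / (1.5e10)^2 = 4.8747e+12
Step 2: ln(4.8747e+12) = 29.2151
Step 3: Vbi = 0.02585 * 29.2151 = 0.755 V

0.755


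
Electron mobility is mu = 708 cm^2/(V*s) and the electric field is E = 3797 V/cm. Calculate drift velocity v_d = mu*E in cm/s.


Step 1: v_d = mu * E
Step 2: v_d = 708 * 3797 = 2688276
Step 3: v_d = 2.69e+06 cm/s

2.69e+06


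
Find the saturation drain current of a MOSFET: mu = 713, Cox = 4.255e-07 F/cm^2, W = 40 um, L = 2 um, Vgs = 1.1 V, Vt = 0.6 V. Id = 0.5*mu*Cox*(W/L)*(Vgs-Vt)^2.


Step 1: Overdrive voltage Vov = Vgs - Vt = 1.1 - 0.6 = 0.5 V
Step 2: W/L = 40/2 = 20
Step 3: Id = 0.5 * 713 * 4.255e-07 * 20 * 0.5^2
Step 4: Id = 7.58e-04 A

7.58e-04


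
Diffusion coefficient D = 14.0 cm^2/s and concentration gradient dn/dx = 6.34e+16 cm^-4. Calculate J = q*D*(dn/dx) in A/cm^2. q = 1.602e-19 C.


Step 1: J = q * D * (dn/dx)
Step 2: J = 1.602e-19 * 14.0 * 6.34e+16
Step 3: J = 1.42e-01 A/cm^2

1.42e-01


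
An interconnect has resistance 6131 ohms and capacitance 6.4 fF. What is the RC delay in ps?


Step 1: tau = R * C
Step 2: tau = 6131 * 6.4 fF = 6131 * 6.4e-15 F
Step 3: tau = 3.92384e-11 s = 39.2384 ps

39.2384


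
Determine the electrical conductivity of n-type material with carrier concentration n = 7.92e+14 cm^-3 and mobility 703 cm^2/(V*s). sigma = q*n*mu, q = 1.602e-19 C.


Step 1: sigma = q * n * mu
Step 2: sigma = 1.602e-19 * 7.92e+14 * 703
Step 3: sigma = 8.920e-02 S/cm

8.920e-02


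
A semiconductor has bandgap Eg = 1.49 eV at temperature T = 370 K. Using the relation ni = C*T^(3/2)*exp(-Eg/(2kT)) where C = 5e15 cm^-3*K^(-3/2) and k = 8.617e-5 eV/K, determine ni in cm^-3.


Step 1: Compute kT = 8.617e-5 * 370 = 0.0318829 eV
Step 2: Exponent = -Eg/(2kT) = -1.49/(2*0.0318829) = -23.36676
Step 3: T^(3/2) = 370^1.5 = 7117.09
Step 4: ni = 5e15 * 7117.09 * exp(-23.36676) = 2.53e+09 cm^-3

2.53e+09


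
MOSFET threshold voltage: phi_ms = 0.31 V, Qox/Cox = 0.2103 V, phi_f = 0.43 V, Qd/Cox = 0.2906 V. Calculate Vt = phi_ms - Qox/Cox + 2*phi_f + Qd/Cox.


Step 1: Vt = phi_ms - Qox/Cox + 2*phi_f + Qd/Cox
Step 2: Vt = 0.31 - 0.2103 + 2*0.43 + 0.2906
Step 3: Vt = 0.31 - 0.2103 + 0.86 + 0.2906
Step 4: Vt = 1.2503 V

1.2503


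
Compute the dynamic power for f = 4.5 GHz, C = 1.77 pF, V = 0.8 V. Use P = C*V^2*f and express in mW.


Step 1: V^2 = 0.8^2 = 0.64 V^2
Step 2: P = C*V^2*f = 1.77e-12 F * 0.64 * 4.5e9 Hz
Step 3: P = 5.0976e-03 W
Step 4: P = 5.098 mW

5.098


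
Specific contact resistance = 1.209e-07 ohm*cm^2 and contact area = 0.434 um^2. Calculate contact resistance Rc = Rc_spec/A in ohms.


Step 1: Convert area to cm^2: 0.434 um^2 = 4.3400e-09 cm^2
Step 2: Rc = Rc_spec / A = 1.209e-07 / 4.3400e-09
Step 3: Rc = 2.79e+01 ohms

2.79e+01


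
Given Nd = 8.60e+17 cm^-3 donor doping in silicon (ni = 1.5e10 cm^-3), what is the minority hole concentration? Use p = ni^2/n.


Step 1: Since Nd >> ni, n ≈ Nd = 8.60e+17 cm^-3
Step 2: p = ni^2 / n = (1.5e10)^2 / 8.60e+17
Step 3: p = 2.25e20 / 8.60e+17 = 2.62e+02 cm^-3

2.62e+02


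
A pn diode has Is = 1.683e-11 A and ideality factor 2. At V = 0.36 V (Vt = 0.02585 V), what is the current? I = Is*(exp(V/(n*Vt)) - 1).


Step 1: V/(n*Vt) = 0.36/(2*0.02585) = 6.9632
Step 2: exp(6.9632) = 1.0570e+03
Step 3: I = 1.683e-11 * (1.0570e+03 - 1) = 1.78e-08 A

1.78e-08


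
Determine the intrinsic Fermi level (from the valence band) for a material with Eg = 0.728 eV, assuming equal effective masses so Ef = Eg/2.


Step 1: For an intrinsic semiconductor, the Fermi level sits at midgap.
Step 2: Ef = Eg / 2 = 0.728 / 2 = 0.364 eV

0.364


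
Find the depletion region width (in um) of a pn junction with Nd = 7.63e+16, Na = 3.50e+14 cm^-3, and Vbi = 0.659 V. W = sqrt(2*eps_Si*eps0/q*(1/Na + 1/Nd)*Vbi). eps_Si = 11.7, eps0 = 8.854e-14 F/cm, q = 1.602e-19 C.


Step 1: 1/Na + 1/Nd = 1/3.50e+14 + 1/7.63e+16 = 2.87025e-15
Step 2: 2*eps*eps0/q = 2*11.7*8.854e-14/1.602e-19 = 1.293281e+07
Step 3: W^2 = 1.293281e+07 * 2.87025e-15 * 0.659 = 2.44623e-08
Step 4: W = sqrt(2.44623e-08) = 1.564e-04 cm = 1.564 um

1.564


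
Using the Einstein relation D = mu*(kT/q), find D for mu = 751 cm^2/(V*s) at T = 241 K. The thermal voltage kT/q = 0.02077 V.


Step 1: D = mu * (kT/q)
Step 2: D = 751 * 0.02077
Step 3: D = 15.6 cm^2/s

15.6


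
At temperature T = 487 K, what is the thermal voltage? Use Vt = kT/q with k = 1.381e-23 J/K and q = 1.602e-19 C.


Step 1: kT = 1.381e-23 * 487 = 6.72547e-21 J
Step 2: Vt = kT/q = 6.72547e-21 / 1.602e-19
Step 3: Vt = 0.04198 V

0.04198


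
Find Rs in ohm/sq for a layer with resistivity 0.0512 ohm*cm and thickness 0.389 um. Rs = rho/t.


Step 1: Convert thickness to cm: t = 0.389 um = 3.8900e-05 cm
Step 2: Rs = rho / t = 0.0512 / 3.8900e-05
Step 3: Rs = 1316.2 ohm/sq

1316.2


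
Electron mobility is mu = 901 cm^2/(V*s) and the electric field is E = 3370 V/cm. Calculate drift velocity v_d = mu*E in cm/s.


Step 1: v_d = mu * E
Step 2: v_d = 901 * 3370 = 3036370
Step 3: v_d = 3.04e+06 cm/s

3.04e+06


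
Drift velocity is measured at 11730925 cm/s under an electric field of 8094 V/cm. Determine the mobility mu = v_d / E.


Step 1: mu = v_d / E
Step 2: mu = 11730925 / 8094
Step 3: mu = 1449.34 cm^2/(V*s)

1449.34


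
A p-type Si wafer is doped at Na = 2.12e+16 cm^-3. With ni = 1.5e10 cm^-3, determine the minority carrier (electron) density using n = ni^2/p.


Step 1: Majority hole concentration p ≈ Na = 2.12e+16 cm^-3
Step 2: n = ni^2 / Na = (1.5e10)^2 / 2.12e+16
Step 3: n = 1.06e+04 cm^-3

1.06e+04


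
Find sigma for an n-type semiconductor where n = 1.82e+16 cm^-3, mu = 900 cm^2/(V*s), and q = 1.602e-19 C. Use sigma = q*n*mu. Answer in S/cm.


Step 1: sigma = q * n * mu
Step 2: sigma = 1.602e-19 * 1.82e+16 * 900
Step 3: sigma = 2.624e+00 S/cm

2.624e+00


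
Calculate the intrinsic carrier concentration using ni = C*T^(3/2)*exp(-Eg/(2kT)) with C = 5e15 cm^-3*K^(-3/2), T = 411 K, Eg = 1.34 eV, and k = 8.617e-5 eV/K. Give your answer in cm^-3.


Step 1: Compute kT = 8.617e-5 * 411 = 0.03541587 eV
Step 2: Exponent = -Eg/(2kT) = -1.34/(2*0.03541587) = -18.91807
Step 3: T^(3/2) = 411^1.5 = 8332.26
Step 4: ni = 5e15 * 8332.26 * exp(-18.91807) = 2.53e+11 cm^-3

2.53e+11


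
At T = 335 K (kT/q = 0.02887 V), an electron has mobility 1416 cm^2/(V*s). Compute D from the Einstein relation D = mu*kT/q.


Step 1: D = mu * (kT/q)
Step 2: D = 1416 * 0.02887
Step 3: D = 40.88 cm^2/s

40.88


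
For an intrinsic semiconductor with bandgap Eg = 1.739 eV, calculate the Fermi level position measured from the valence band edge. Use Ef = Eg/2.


Step 1: For an intrinsic semiconductor, the Fermi level sits at midgap.
Step 2: Ef = Eg / 2 = 1.739 / 2 = 0.8695 eV

0.8695


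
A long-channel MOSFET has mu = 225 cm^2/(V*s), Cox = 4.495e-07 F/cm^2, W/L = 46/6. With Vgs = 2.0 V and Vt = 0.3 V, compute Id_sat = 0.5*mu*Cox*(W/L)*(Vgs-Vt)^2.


Step 1: Overdrive voltage Vov = Vgs - Vt = 2.0 - 0.3 = 1.7 V
Step 2: W/L = 46/6 = 7.66667
Step 3: Id = 0.5 * 225 * 4.495e-07 * 7.66667 * 1.7^2
Step 4: Id = 1.12e-03 A

1.12e-03


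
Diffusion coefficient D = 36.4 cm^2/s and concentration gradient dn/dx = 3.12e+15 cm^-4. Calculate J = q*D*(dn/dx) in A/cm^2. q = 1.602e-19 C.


Step 1: J = q * D * (dn/dx)
Step 2: J = 1.602e-19 * 36.4 * 3.12e+15
Step 3: J = 1.82e-02 A/cm^2

1.82e-02


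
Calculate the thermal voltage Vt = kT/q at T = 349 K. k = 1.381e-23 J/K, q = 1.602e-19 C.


Step 1: kT = 1.381e-23 * 349 = 4.81969e-21 J
Step 2: Vt = kT/q = 4.81969e-21 / 1.602e-19
Step 3: Vt = 0.03009 V

0.03009


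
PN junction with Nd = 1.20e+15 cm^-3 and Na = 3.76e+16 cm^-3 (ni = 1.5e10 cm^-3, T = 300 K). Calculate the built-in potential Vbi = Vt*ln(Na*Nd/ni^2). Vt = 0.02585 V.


Step 1: Compute Na*Nd/ni^2 = 3.76e+16 * 1.20e+15 / (1.5e10)^2 = 2.0053e+11
Step 2: ln(2.0053e+11) = 26.0242
Step 3: Vbi = 0.02585 * 26.0242 = 0.673 V

0.673


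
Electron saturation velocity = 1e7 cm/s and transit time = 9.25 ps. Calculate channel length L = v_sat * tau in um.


Step 1: tau in seconds = 9.25 ps * 1e-12 = 9.2500e-12 s
Step 2: L = v_sat * tau = 1e7 * 9.2500e-12 = 9.2500e-05 cm
Step 3: L in um = 9.2500e-05 * 1e4 = 0.925 um

0.925


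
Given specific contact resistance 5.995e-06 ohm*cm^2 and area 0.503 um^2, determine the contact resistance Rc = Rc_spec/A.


Step 1: Convert area to cm^2: 0.503 um^2 = 5.0300e-09 cm^2
Step 2: Rc = Rc_spec / A = 5.995e-06 / 5.0300e-09
Step 3: Rc = 1.19e+03 ohms

1.19e+03


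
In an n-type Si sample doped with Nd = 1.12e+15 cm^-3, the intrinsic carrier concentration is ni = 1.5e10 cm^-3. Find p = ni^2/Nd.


Step 1: Since Nd >> ni, n ≈ Nd = 1.12e+15 cm^-3
Step 2: p = ni^2 / n = (1.5e10)^2 / 1.12e+15
Step 3: p = 2.25e20 / 1.12e+15 = 2.01e+05 cm^-3

2.01e+05


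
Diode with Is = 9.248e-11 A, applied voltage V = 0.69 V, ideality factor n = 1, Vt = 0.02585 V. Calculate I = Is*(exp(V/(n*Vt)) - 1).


Step 1: V/(n*Vt) = 0.69/(1*0.02585) = 26.6925
Step 2: exp(26.6925) = 3.9121e+11
Step 3: I = 9.248e-11 * (3.9121e+11 - 1) = 3.62e+01 A

3.62e+01


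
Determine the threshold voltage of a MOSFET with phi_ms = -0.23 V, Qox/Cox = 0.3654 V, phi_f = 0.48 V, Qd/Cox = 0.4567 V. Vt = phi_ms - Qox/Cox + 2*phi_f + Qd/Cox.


Step 1: Vt = phi_ms - Qox/Cox + 2*phi_f + Qd/Cox
Step 2: Vt = -0.23 - 0.3654 + 2*0.48 + 0.4567
Step 3: Vt = -0.23 - 0.3654 + 0.96 + 0.4567
Step 4: Vt = 0.8213 V

0.8213


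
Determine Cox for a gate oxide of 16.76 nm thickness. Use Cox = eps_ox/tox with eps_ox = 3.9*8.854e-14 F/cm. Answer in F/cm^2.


Step 1: eps_ox = 3.9 * 8.854e-14 = 3.45306e-13 F/cm
Step 2: tox in cm = 16.76 nm * 1e-7 = 1.6760e-06 cm
Step 3: Cox = 3.45306e-13 / 1.6760e-06 = 2.06e-07 F/cm^2

2.06e-07


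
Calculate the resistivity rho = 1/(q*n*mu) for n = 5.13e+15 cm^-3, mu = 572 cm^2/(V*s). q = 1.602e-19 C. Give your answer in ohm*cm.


Step 1: sigma = q * n * mu = 1.602e-19 * 5.13e+15 * 572 = 4.70084e-01 S/cm
Step 2: rho = 1 / sigma = 1 / 4.70084e-01 = 2.127 ohm*cm

2.127


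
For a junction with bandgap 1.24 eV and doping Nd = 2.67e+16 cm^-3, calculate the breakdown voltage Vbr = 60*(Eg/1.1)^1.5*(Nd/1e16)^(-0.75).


Step 1: Eg/1.1 = 1.24/1.1 = 1.127273
Step 2: (Eg/1.1)^1.5 = 1.127273^1.5 = 1.196861
Step 3: (Nd/1e16)^(-0.75) = (2.67)^(-0.75) = 0.478759
Step 4: Vbr = 60 * 1.196861 * 0.478759 = 34.4 V

34.4


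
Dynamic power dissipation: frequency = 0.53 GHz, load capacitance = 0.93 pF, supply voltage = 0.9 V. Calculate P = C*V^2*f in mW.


Step 1: V^2 = 0.9^2 = 0.81 V^2
Step 2: P = C*V^2*f = 0.93e-12 F * 0.81 * 0.53e9 Hz
Step 3: P = 3.99249e-04 W
Step 4: P = 0.399 mW

0.399


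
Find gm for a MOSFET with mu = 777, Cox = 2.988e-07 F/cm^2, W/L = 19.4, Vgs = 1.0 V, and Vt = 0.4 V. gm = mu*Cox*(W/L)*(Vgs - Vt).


Step 1: Vov = Vgs - Vt = 1.0 - 0.4 = 0.6 V
Step 2: gm = mu * Cox * (W/L) * Vov
Step 3: gm = 777 * 2.988e-07 * 19.4 * 0.6 = 2.70e-03 S

2.70e-03


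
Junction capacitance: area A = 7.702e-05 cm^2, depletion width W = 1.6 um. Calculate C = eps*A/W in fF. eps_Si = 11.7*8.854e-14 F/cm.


Step 1: eps_Si = 11.7 * 8.854e-14 = 1.035918e-12 F/cm
Step 2: W in cm = 1.6 * 1e-4 = 1.60e-04 cm
Step 3: C = 1.035918e-12 * 7.702e-05 / 1.60e-04 = 4.986650e-13 F
Step 4: C = 498.67 fF

498.67


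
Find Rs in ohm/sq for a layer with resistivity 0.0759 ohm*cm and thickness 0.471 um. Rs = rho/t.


Step 1: Convert thickness to cm: t = 0.471 um = 4.7100e-05 cm
Step 2: Rs = rho / t = 0.0759 / 4.7100e-05
Step 3: Rs = 1611.5 ohm/sq

1611.5


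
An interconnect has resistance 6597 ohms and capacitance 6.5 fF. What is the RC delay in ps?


Step 1: tau = R * C
Step 2: tau = 6597 * 6.5 fF = 6597 * 6.5e-15 F
Step 3: tau = 4.28805e-11 s = 42.8805 ps

42.8805


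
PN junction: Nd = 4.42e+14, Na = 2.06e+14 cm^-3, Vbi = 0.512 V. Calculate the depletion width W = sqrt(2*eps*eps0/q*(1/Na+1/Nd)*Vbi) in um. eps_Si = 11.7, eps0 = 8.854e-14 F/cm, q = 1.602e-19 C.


Step 1: 1/Na + 1/Nd = 1/2.06e+14 + 1/4.42e+14 = 7.11681e-15
Step 2: 2*eps*eps0/q = 2*11.7*8.854e-14/1.602e-19 = 1.293281e+07
Step 3: W^2 = 1.293281e+07 * 7.11681e-15 * 0.512 = 4.71247e-08
Step 4: W = sqrt(4.71247e-08) = 2.171e-04 cm = 2.171 um

2.171


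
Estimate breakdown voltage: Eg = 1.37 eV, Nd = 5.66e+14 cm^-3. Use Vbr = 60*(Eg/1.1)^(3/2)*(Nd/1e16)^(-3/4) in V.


Step 1: Eg/1.1 = 1.37/1.1 = 1.245455
Step 2: (Eg/1.1)^1.5 = 1.245455^1.5 = 1.389927
Step 3: (Nd/1e16)^(-0.75) = (0.0566)^(-0.75) = 8.617627
Step 4: Vbr = 60 * 1.389927 * 8.617627 = 718.7 V

718.7


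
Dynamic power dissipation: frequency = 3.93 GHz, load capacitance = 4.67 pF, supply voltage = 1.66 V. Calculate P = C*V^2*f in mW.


Step 1: V^2 = 1.66^2 = 2.7556 V^2
Step 2: P = C*V^2*f = 4.67e-12 F * 2.7556 * 3.93e9 Hz
Step 3: P = 5.057380236e-02 W
Step 4: P = 50.574 mW

50.574


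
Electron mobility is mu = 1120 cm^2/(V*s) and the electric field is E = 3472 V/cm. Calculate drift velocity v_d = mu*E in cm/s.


Step 1: v_d = mu * E
Step 2: v_d = 1120 * 3472 = 3888640
Step 3: v_d = 3.89e+06 cm/s

3.89e+06


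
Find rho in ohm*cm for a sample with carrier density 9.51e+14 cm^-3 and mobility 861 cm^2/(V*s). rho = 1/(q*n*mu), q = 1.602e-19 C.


Step 1: sigma = q * n * mu = 1.602e-19 * 9.51e+14 * 861 = 1.31174e-01 S/cm
Step 2: rho = 1 / sigma = 1 / 1.31174e-01 = 7.623 ohm*cm

7.623


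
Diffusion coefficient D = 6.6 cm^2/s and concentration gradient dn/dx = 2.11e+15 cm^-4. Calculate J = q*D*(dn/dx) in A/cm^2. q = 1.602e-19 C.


Step 1: J = q * D * (dn/dx)
Step 2: J = 1.602e-19 * 6.6 * 2.11e+15
Step 3: J = 2.23e-03 A/cm^2

2.23e-03


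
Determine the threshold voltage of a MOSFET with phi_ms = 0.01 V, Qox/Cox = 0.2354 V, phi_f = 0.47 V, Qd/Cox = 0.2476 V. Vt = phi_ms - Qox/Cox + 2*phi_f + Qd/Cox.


Step 1: Vt = phi_ms - Qox/Cox + 2*phi_f + Qd/Cox
Step 2: Vt = 0.01 - 0.2354 + 2*0.47 + 0.2476
Step 3: Vt = 0.01 - 0.2354 + 0.94 + 0.2476
Step 4: Vt = 0.9622 V

0.9622


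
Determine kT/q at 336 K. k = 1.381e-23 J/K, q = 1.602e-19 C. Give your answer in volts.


Step 1: kT = 1.381e-23 * 336 = 4.64016e-21 J
Step 2: Vt = kT/q = 4.64016e-21 / 1.602e-19
Step 3: Vt = 0.02896 V

0.02896


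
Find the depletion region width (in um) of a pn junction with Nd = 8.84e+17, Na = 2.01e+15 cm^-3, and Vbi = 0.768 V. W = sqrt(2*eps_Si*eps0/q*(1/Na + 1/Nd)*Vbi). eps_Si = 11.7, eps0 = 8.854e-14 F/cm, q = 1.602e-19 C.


Step 1: 1/Na + 1/Nd = 1/2.01e+15 + 1/8.84e+17 = 4.98644e-16
Step 2: 2*eps*eps0/q = 2*11.7*8.854e-14/1.602e-19 = 1.293281e+07
Step 3: W^2 = 1.293281e+07 * 4.98644e-16 * 0.768 = 4.95273e-09
Step 4: W = sqrt(4.95273e-09) = 7.038e-05 cm = 0.7038 um

0.7038


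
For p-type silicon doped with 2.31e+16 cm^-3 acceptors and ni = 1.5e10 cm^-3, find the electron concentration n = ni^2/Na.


Step 1: Majority hole concentration p ≈ Na = 2.31e+16 cm^-3
Step 2: n = ni^2 / Na = (1.5e10)^2 / 2.31e+16
Step 3: n = 9.74e+03 cm^-3

9.74e+03


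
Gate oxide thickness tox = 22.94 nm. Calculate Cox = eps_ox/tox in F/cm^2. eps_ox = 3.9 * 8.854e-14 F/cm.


Step 1: eps_ox = 3.9 * 8.854e-14 = 3.45306e-13 F/cm
Step 2: tox in cm = 22.94 nm * 1e-7 = 2.2940e-06 cm
Step 3: Cox = 3.45306e-13 / 2.2940e-06 = 1.51e-07 F/cm^2

1.51e-07


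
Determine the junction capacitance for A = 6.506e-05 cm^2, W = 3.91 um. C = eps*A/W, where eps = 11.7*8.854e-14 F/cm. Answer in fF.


Step 1: eps_Si = 11.7 * 8.854e-14 = 1.035918e-12 F/cm
Step 2: W in cm = 3.91 * 1e-4 = 3.91e-04 cm
Step 3: C = 1.035918e-12 * 6.506e-05 / 3.91e-04 = 1.723704e-13 F
Step 4: C = 172.37 fF

172.37


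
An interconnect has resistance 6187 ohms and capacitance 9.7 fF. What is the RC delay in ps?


Step 1: tau = R * C
Step 2: tau = 6187 * 9.7 fF = 6187 * 9.7e-15 F
Step 3: tau = 6.00139e-11 s = 60.0139 ps

60.0139


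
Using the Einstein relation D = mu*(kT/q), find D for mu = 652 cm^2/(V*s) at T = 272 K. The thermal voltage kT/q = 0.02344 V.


Step 1: D = mu * (kT/q)
Step 2: D = 652 * 0.02344
Step 3: D = 15.28 cm^2/s

15.28


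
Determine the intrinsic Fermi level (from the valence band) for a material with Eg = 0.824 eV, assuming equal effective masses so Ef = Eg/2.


Step 1: For an intrinsic semiconductor, the Fermi level sits at midgap.
Step 2: Ef = Eg / 2 = 0.824 / 2 = 0.412 eV

0.412


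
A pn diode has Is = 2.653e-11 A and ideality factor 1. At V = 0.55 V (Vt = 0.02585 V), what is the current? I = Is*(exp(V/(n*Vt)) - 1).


Step 1: V/(n*Vt) = 0.55/(1*0.02585) = 21.2766
Step 2: exp(21.2766) = 1.7390e+09
Step 3: I = 2.653e-11 * (1.7390e+09 - 1) = 4.61e-02 A

4.61e-02


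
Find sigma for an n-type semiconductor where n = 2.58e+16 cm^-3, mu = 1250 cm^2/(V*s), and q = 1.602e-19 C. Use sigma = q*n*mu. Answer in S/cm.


Step 1: sigma = q * n * mu
Step 2: sigma = 1.602e-19 * 2.58e+16 * 1250
Step 3: sigma = 5.166e+00 S/cm

5.166e+00


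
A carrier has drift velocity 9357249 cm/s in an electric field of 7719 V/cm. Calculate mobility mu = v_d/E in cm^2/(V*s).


Step 1: mu = v_d / E
Step 2: mu = 9357249 / 7719
Step 3: mu = 1212.24 cm^2/(V*s)

1212.24


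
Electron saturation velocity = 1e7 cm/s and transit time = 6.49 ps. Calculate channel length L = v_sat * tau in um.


Step 1: tau in seconds = 6.49 ps * 1e-12 = 6.4900e-12 s
Step 2: L = v_sat * tau = 1e7 * 6.4900e-12 = 6.4900e-05 cm
Step 3: L in um = 6.4900e-05 * 1e4 = 0.649 um

0.649


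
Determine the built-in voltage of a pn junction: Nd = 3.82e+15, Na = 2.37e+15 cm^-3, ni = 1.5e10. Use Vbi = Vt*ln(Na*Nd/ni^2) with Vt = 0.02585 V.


Step 1: Compute Na*Nd/ni^2 = 2.37e+15 * 3.82e+15 / (1.5e10)^2 = 4.0237e+10
Step 2: ln(4.0237e+10) = 24.4181
Step 3: Vbi = 0.02585 * 24.4181 = 0.631 V

0.631


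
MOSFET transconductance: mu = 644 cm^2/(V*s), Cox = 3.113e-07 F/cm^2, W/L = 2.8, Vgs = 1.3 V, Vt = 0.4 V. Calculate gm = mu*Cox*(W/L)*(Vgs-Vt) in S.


Step 1: Vov = Vgs - Vt = 1.3 - 0.4 = 0.9 V
Step 2: gm = mu * Cox * (W/L) * Vov
Step 3: gm = 644 * 3.113e-07 * 2.8 * 0.9 = 5.05e-04 S

5.05e-04


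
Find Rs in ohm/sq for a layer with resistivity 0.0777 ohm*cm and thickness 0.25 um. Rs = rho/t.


Step 1: Convert thickness to cm: t = 0.25 um = 2.5000e-05 cm
Step 2: Rs = rho / t = 0.0777 / 2.5000e-05
Step 3: Rs = 3108.0 ohm/sq

3108.0


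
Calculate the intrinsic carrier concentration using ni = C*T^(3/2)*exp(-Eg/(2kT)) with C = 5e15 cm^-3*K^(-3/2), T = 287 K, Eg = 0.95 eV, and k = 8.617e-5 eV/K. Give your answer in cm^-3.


Step 1: Compute kT = 8.617e-5 * 287 = 0.02473079 eV
Step 2: Exponent = -Eg/(2kT) = -0.95/(2*0.02473079) = -19.20683
Step 3: T^(3/2) = 287^1.5 = 4862.09
Step 4: ni = 5e15 * 4862.09 * exp(-19.20683) = 1.11e+11 cm^-3

1.11e+11


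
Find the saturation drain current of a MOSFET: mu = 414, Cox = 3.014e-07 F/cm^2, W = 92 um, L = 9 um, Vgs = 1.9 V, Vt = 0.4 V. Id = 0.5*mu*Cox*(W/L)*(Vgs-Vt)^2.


Step 1: Overdrive voltage Vov = Vgs - Vt = 1.9 - 0.4 = 1.5 V
Step 2: W/L = 92/9 = 10.2222
Step 3: Id = 0.5 * 414 * 3.014e-07 * 10.2222 * 1.5^2
Step 4: Id = 1.43e-03 A

1.43e-03


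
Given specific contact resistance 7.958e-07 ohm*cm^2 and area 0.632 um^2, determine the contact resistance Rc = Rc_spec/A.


Step 1: Convert area to cm^2: 0.632 um^2 = 6.3200e-09 cm^2
Step 2: Rc = Rc_spec / A = 7.958e-07 / 6.3200e-09
Step 3: Rc = 1.26e+02 ohms

1.26e+02


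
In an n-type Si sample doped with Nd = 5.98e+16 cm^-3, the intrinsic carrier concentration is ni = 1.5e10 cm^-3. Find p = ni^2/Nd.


Step 1: Since Nd >> ni, n ≈ Nd = 5.98e+16 cm^-3
Step 2: p = ni^2 / n = (1.5e10)^2 / 5.98e+16
Step 3: p = 2.25e20 / 5.98e+16 = 3.76e+03 cm^-3

3.76e+03


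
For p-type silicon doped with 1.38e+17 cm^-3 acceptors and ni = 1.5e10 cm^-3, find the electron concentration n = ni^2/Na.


Step 1: Majority hole concentration p ≈ Na = 1.38e+17 cm^-3
Step 2: n = ni^2 / Na = (1.5e10)^2 / 1.38e+17
Step 3: n = 1.63e+03 cm^-3

1.63e+03


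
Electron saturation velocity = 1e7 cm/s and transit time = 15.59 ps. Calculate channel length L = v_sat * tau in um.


Step 1: tau in seconds = 15.59 ps * 1e-12 = 1.5590e-11 s
Step 2: L = v_sat * tau = 1e7 * 1.5590e-11 = 1.5590e-04 cm
Step 3: L in um = 1.5590e-04 * 1e4 = 1.559 um

1.559


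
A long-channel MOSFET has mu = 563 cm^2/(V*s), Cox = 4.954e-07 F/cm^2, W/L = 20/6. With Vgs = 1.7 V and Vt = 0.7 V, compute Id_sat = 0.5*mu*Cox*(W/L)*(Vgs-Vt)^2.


Step 1: Overdrive voltage Vov = Vgs - Vt = 1.7 - 0.7 = 1.0 V
Step 2: W/L = 20/6 = 3.33333
Step 3: Id = 0.5 * 563 * 4.954e-07 * 3.33333 * 1.0^2
Step 4: Id = 4.65e-04 A

4.65e-04


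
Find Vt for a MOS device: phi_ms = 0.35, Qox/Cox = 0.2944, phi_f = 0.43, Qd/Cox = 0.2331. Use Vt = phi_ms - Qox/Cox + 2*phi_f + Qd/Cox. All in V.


Step 1: Vt = phi_ms - Qox/Cox + 2*phi_f + Qd/Cox
Step 2: Vt = 0.35 - 0.2944 + 2*0.43 + 0.2331
Step 3: Vt = 0.35 - 0.2944 + 0.86 + 0.2331
Step 4: Vt = 1.1487 V

1.1487


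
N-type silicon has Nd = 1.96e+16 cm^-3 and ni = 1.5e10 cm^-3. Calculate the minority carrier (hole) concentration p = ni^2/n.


Step 1: Since Nd >> ni, n ≈ Nd = 1.96e+16 cm^-3
Step 2: p = ni^2 / n = (1.5e10)^2 / 1.96e+16
Step 3: p = 2.25e20 / 1.96e+16 = 1.15e+04 cm^-3

1.15e+04


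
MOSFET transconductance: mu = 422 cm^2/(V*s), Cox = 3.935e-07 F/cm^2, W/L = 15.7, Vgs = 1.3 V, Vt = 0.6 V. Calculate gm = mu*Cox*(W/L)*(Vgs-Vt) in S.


Step 1: Vov = Vgs - Vt = 1.3 - 0.6 = 0.7 V
Step 2: gm = mu * Cox * (W/L) * Vov
Step 3: gm = 422 * 3.935e-07 * 15.7 * 0.7 = 1.82e-03 S

1.82e-03


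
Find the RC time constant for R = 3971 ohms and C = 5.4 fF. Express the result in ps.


Step 1: tau = R * C
Step 2: tau = 3971 * 5.4 fF = 3971 * 5.4e-15 F
Step 3: tau = 2.14434e-11 s = 21.4434 ps

21.4434


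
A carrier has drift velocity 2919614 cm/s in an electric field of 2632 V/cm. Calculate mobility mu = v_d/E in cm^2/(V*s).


Step 1: mu = v_d / E
Step 2: mu = 2919614 / 2632
Step 3: mu = 1109.28 cm^2/(V*s)

1109.28


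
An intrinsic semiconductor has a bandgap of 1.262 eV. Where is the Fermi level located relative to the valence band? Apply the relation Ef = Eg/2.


Step 1: For an intrinsic semiconductor, the Fermi level sits at midgap.
Step 2: Ef = Eg / 2 = 1.262 / 2 = 0.631 eV

0.631


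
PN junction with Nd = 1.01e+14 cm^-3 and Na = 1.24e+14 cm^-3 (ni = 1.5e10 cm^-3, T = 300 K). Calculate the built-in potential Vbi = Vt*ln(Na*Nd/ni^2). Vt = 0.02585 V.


Step 1: Compute Na*Nd/ni^2 = 1.24e+14 * 1.01e+14 / (1.5e10)^2 = 5.5662e+07
Step 2: ln(5.5662e+07) = 17.8348
Step 3: Vbi = 0.02585 * 17.8348 = 0.461 V

0.461


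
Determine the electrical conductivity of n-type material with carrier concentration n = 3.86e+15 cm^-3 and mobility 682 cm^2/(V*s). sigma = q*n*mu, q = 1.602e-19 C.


Step 1: sigma = q * n * mu
Step 2: sigma = 1.602e-19 * 3.86e+15 * 682
Step 3: sigma = 4.217e-01 S/cm

4.217e-01


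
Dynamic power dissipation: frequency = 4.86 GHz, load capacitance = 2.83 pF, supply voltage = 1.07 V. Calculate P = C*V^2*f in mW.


Step 1: V^2 = 1.07^2 = 1.1449 V^2
Step 2: P = C*V^2*f = 2.83e-12 F * 1.1449 * 4.86e9 Hz
Step 3: P = 1.574672562e-02 W
Step 4: P = 15.747 mW

15.747


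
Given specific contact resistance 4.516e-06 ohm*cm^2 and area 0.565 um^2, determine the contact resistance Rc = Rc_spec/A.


Step 1: Convert area to cm^2: 0.565 um^2 = 5.6500e-09 cm^2
Step 2: Rc = Rc_spec / A = 4.516e-06 / 5.6500e-09
Step 3: Rc = 7.99e+02 ohms

7.99e+02


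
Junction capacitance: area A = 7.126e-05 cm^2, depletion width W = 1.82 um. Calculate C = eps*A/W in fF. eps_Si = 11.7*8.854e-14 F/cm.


Step 1: eps_Si = 11.7 * 8.854e-14 = 1.035918e-12 F/cm
Step 2: W in cm = 1.82 * 1e-4 = 1.82e-04 cm
Step 3: C = 1.035918e-12 * 7.126e-05 / 1.82e-04 = 4.056017e-13 F
Step 4: C = 405.6 fF

405.6


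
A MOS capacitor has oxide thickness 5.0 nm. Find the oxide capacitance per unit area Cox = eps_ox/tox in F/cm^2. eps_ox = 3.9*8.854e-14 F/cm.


Step 1: eps_ox = 3.9 * 8.854e-14 = 3.45306e-13 F/cm
Step 2: tox in cm = 5.0 nm * 1e-7 = 5.0000e-07 cm
Step 3: Cox = 3.45306e-13 / 5.0000e-07 = 6.91e-07 F/cm^2

6.91e-07
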